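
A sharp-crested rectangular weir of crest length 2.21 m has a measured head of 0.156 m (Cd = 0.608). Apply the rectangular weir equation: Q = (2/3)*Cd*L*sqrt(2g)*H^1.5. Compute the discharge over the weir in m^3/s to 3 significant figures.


Q = (2/3)*0.608*2.21*sqrt(2*9.81)*0.156^1.5 = 0.244 m^3/s
Therefore the discharge over the weir = 0.244 m^3/s.


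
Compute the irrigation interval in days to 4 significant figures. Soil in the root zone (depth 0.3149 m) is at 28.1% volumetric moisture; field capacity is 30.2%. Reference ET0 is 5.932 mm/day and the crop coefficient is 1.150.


Approach: apply soil-water budget scheduling, SMD = (FC-theta)/100*depth*1000; ETc = ET0*Kc; interval = SMD/ETc.
Step 1 — soil moisture deficit:
  SMD = (30.2 - 28.1)/100 * 0.3149 * 1000 = 6.61290 mm
Step 2 — daily crop ET (ETc = ET0*Kc):
  ETc = 5.932 * 1.150 = 6.82180 mm/day
Step 3 — irrigation interval (SMD/ETc):
  interval = 6.61290 / 6.82180 = 0.9694 days
Therefore the irrigation interval = 0.9694 days.


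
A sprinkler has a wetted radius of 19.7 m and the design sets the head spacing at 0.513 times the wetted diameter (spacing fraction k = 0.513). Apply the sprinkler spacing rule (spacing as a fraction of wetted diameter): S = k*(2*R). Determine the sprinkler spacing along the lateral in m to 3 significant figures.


S = 0.513 * (2 * 19.7) = 20.2 m
Therefore the sprinkler spacing along the lateral = 20.2 m.


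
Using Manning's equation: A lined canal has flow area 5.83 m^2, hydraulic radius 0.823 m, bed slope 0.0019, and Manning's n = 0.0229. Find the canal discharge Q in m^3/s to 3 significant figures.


Approach: apply Manning's equation, Q = (1/n)*A*R^(2/3)*S^(1/2).
Q = (1/0.0229) * 5.83 * 0.823^(2/3) * 0.0019^(1/2) = 9.75 m^3/s
Therefore the canal discharge Q = 9.75 m^3/s.


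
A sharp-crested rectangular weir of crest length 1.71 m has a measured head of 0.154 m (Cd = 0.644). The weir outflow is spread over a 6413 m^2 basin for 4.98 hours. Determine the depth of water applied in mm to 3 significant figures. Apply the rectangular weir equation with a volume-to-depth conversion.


Approach: apply the rectangular weir equation with a volume-to-depth conversion, Q = (2/3)*Cd*L*sqrt(2g)*H^1.5; d = Q*t/A * 1000.
Step 1 — weir discharge:
  Q = (2/3)*0.644*1.71*sqrt(2*9.81)*0.154^1.5 = 0.19653 m^3/s
Step 2 — volume: V = 0.19653 * 4.98*3600 = 3523.3 m^3
Step 3 — depth: d = V/A * 1000 = 3523.3/6413 * 1000 = 549 mm
Therefore the depth of water applied = 549 mm.


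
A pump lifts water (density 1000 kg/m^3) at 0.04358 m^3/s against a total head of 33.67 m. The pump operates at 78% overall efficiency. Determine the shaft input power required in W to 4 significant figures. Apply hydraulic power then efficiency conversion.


Approach: apply hydraulic power then efficiency conversion, P = rho*g*Q*H; P_in = P/eta.
Step 1 — hydraulic power (P = rho*g*Q*H):
  P = 1000 * 9.81 * 0.04358 * 33.67 = 14394.6 W
Step 2 — input power: P_in = P/eta = 14394.6 / 0.78 = 18450 W
Therefore the shaft input power required = 18450 W.


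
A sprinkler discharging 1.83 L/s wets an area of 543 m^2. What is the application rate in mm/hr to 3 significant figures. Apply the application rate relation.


Approach: apply the application rate relation, rate = (Q/A)*3600.
rate = (1.83 / 543) * 3600 = 12.1 mm/hr
Therefore the application rate = 12.1 mm/hr.


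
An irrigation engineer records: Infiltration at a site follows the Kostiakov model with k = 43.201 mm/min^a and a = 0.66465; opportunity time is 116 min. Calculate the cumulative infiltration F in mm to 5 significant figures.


Approach: apply the Kostiakov infiltration equation, F = k*t^a.
F = 43.201 * 116^0.66465 = 1017.7 mm
Therefore the cumulative infiltration F = 1017.7 mm.


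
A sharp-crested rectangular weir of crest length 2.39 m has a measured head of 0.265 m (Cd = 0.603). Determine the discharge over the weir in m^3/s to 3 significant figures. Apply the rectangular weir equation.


Approach: apply the rectangular weir equation, Q = (2/3)*Cd*L*sqrt(2g)*H^1.5.
Q = (2/3)*0.603*2.39*sqrt(2*9.81)*0.265^1.5 = 0.581 m^3/s
Therefore the discharge over the weir = 0.581 m^3/s.


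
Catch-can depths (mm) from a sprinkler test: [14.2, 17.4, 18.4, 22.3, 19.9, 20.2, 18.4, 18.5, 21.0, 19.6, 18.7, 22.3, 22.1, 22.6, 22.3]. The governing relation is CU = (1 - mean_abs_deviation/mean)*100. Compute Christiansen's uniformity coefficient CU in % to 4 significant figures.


mean = 19.8600 mm
mean |d_i - mean| = 1.84267 mm
CU = (1 - 1.84267/19.8600)*100 = 90.72 %
Therefore Christiansen's uniformity coefficient CU = 90.72 %.


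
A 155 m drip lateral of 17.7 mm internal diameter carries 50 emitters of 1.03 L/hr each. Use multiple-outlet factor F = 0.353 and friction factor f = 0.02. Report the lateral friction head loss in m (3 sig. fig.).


Approach: apply Darcy-Weisbach with the multiple-outlet F-factor, Q = n*q/(3600*1000) m^3/s; v = Q/A; hf = F*f*(L/D)*(v^2/(2g)).
Q = 50*1.03/(3600*1000) = 1.4306e-05 m^3/s
A = pi*(17.7e-3/2)^2 = 2.4606e-04 m^2, so v = Q/A = 0.058139 m/s
hf = 0.353*0.02*(155/0.0177)*(0.058139^2/(2*9.81)) = 0.0107 m
Therefore the lateral friction head loss = 0.0107 m.


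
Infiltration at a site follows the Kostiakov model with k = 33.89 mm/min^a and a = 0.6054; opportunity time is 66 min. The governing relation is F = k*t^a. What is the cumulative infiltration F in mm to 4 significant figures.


F = 33.89 * 66^0.6054 = 428.2 mm
Therefore the cumulative infiltration F = 428.2 mm.


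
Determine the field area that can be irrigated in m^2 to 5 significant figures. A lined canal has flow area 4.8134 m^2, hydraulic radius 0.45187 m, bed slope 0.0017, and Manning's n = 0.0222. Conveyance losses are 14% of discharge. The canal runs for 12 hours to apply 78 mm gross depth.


Approach: apply Manning's equation with a conveyance and depth budget, Q = (1/n)*A*R^(2/3)*S^(1/2); Q_field = Q*(1-loss); Area = Q_field*t/(d/1000).
Step 1 — canal discharge (Manning's equation):
  Q = (1/0.0222) * 4.8134 * 0.45187^(2/3) * 0.0017^(1/2) = 5.264201 m^3/s
Step 2 — delivered flow: Q_field = 5.264201*(1 - 14/100) = 4.527213 m^3/s
Step 3 — volume delivered: V = 4.527213 * 12*3600 = 195575.6 m^3
Step 4 — area served: A = V / (depth/1000) = 195575.6 / 0.078 = 2507400 m^2
Therefore the field area that can be irrigated = 2507400 m^2.


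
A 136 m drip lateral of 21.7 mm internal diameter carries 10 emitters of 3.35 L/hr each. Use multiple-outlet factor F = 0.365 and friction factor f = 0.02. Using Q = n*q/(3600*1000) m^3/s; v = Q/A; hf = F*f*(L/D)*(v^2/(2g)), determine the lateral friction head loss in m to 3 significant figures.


Q = 10*3.35/(3600*1000) = 9.3056e-06 m^3/s
A = pi*(21.7e-3/2)^2 = 3.6984e-04 m^2, so v = Q/A = 0.025161 m/s
hf = 0.365*0.02*(136/0.0217)*(0.025161^2/(2*9.81)) = 0.00148 m
Therefore the lateral friction head loss = 0.00148 m.


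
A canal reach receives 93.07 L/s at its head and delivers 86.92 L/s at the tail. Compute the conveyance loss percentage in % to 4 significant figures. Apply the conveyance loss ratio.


Approach: apply the conveyance loss ratio, loss% = ((Q_head - Q_tail)/Q_head)*100.
loss = ((93.07 - 86.92)/93.07)*100 = 6.608 %
Therefore the conveyance loss percentage = 6.608 %.


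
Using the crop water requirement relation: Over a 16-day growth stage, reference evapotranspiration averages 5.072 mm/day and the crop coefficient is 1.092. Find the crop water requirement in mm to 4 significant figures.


Approach: apply the crop water requirement relation, CWR = ET0 * Kc * days.
CWR = 5.072 * 1.092 * 16 = 88.62 mm
Therefore the crop water requirement = 88.62 mm.


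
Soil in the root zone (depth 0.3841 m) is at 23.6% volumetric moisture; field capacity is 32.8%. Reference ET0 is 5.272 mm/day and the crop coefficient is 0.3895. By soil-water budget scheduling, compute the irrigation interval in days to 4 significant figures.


Approach: apply soil-water budget scheduling, SMD = (FC-theta)/100*depth*1000; ETc = ET0*Kc; interval = SMD/ETc.
Step 1 — soil moisture deficit:
  SMD = (32.8 - 23.6)/100 * 0.3841 * 1000 = 35.3372 mm
Step 2 — daily crop ET (ETc = ET0*Kc):
  ETc = 5.272 * 0.3895 = 2.05344 mm/day
Step 3 — irrigation interval (SMD/ETc):
  interval = 35.3372 / 2.05344 = 17.21 days
Therefore the irrigation interval = 17.21 days.


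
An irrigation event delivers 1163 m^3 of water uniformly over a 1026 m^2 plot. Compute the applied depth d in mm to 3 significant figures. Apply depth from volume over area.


Approach: apply depth from volume over area, d = (V/A)*1000.
d = (1163 / 1026) * 1000 = 1130 mm
Therefore the applied depth d = 1130 mm.


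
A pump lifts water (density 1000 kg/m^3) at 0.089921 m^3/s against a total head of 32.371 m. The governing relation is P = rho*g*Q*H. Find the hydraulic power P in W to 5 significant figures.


P = 1000 * 9.81 * 0.089921 * 32.371 = 28555 W
Therefore the hydraulic power P = 28555 W.


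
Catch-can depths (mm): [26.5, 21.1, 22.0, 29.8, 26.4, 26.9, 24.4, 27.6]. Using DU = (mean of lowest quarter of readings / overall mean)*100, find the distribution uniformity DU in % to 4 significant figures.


sorted lowest 2 of 8: [21.1, 22.0] -> mean = 21.5500 mm
overall mean = 25.5875 mm
DU = (21.5500/25.5875)*100 = 84.22 %
Therefore the distribution uniformity DU = 84.22 %.


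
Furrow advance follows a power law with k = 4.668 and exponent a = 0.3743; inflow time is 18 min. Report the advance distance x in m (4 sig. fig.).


Approach: apply the power-law advance function, x = k*t^a.
x = 4.668 * 18^0.3743 = 13.77 m
Therefore the advance distance x = 13.77 m.


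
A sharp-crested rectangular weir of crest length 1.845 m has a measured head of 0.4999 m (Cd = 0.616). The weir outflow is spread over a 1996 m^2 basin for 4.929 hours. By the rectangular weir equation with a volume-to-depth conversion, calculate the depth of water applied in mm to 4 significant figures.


Approach: apply the rectangular weir equation with a volume-to-depth conversion, Q = (2/3)*Cd*L*sqrt(2g)*H^1.5; d = Q*t/A * 1000.
Step 1 — weir discharge:
  Q = (2/3)*0.616*1.845*sqrt(2*9.81)*0.4999^1.5 = 1.18621 m^3/s
Step 2 — volume: V = 1.18621 * 4.929*3600 = 21048.5 m^3
Step 3 — depth: d = V/A * 1000 = 21048.5/1996 * 1000 = 10550 mm
Therefore the depth of water applied = 10550 mm.


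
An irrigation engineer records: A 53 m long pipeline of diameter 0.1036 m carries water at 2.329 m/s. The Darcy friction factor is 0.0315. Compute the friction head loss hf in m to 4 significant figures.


Approach: apply the Darcy-Weisbach equation, hf = f*(L/D)*(v^2/(2g)).
hf = 0.0315 * (53/0.1036) * (2.329^2 / (2*9.81))
hf = 4.455 m
Therefore the friction head loss hf = 4.455 m.


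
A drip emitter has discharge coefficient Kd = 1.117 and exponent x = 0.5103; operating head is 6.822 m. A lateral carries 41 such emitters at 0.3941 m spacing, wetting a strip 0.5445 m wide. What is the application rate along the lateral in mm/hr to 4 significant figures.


Approach: apply the emitter equation with a lateral mass balance, q = Kd*h^x; Q = n*q; rate = Q/(n*spacing*width).
Step 1 — single emitter flow (q = Kd*h^x):
  q = 1.117 * 6.822^0.5103 = 2.97576 L/hr
Step 2 — total lateral flow: Q = 41 * 2.97576 = 122.006 L/hr
Step 3 — wetted area: A = 41 * 0.3941 * 0.5445 = 8.79809 m^2
Step 4 — application rate: Q/A = 122.006/8.79809 = 13.87 mm/hr
Therefore the application rate along the lateral = 13.87 mm/hr.


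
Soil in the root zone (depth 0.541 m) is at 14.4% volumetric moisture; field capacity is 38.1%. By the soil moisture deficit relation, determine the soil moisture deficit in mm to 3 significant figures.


Approach: apply the soil moisture deficit relation, SMD = (FC - theta)/100 * depth * 1000.
SMD = (38.1 - 14.4)/100 * 0.541 * 1000 = 128 mm
Therefore the soil moisture deficit = 128 mm.


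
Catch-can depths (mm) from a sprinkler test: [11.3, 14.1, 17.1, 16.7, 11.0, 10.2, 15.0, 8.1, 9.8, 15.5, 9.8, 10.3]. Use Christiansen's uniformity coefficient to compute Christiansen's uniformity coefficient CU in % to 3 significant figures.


Approach: apply Christiansen's uniformity coefficient, CU = (1 - mean_abs_deviation/mean)*100.
mean = 12.408 mm
mean |d_i - mean| = 2.7264 mm
CU = (1 - 2.7264/12.408)*100 = 78.0 %
Therefore Christiansen's uniformity coefficient CU = 78.0 %.


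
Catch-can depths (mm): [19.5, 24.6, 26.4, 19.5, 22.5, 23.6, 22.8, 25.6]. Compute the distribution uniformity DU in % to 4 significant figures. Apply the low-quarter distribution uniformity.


Approach: apply the low-quarter distribution uniformity, DU = (mean of lowest quarter of readings / overall mean)*100.
sorted lowest 2 of 8: [19.5, 19.5] -> mean = 19.5000 mm
overall mean = 23.0625 mm
DU = (19.5000/23.0625)*100 = 84.55 %
Therefore the distribution uniformity DU = 84.55 %.


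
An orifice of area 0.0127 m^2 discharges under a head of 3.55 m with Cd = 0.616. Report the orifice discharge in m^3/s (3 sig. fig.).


Approach: apply the orifice equation, Q = Cd*A*sqrt(2*g*h).
Q = 0.616 * 0.0127 * sqrt(2*9.81*3.55) = 0.0653 m^3/s
Therefore the orifice discharge = 0.0653 m^3/s.


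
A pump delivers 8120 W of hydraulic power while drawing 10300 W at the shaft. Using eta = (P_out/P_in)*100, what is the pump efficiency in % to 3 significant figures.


eta = (8120 / 10300) * 100 = 78.8 %
Therefore the pump efficiency = 78.8 %.


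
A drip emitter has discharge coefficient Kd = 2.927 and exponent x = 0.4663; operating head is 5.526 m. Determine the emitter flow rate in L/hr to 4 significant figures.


Approach: apply the emitter characteristic equation, q = Kd * h^x.
q = 2.927 * 5.526^0.4663 = 6.495 L/hr
Therefore the emitter flow rate = 6.495 L/hr.


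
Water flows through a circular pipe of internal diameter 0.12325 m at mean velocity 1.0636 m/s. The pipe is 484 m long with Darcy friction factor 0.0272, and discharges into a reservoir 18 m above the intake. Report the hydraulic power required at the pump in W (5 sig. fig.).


Approach: apply continuity + Darcy-Weisbach + hydraulic power, Q = A*v; hf = f*(L/D)*(v^2/(2g)); H = static + hf; P = rho*g*Q*H.
Step 1 — flow rate (continuity, Q = A*v):
  A = pi*(0.12325/2)^2 = 0.01193064 m^2
  Q = 0.01193064 * 1.0636 = 0.01268943 m^3/s
Step 2 — friction head loss (Darcy-Weisbach):
  hf = 0.0272 * (484/0.12325) * (1.0636^2 / (2*9.81))
  hf = 6.158642 m
Step 3 — total head: H = 18 + 6.158642 = 24.15864 m
Step 4 — hydraulic power (P = rho*g*Q*H):
  P = 1000 * 9.81 * 0.01268943 * 24.15864 = 3007.3 W
Therefore the hydraulic power required at the pump = 3007.3 W.


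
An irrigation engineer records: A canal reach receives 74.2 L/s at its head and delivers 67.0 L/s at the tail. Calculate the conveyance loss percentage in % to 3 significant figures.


Approach: apply the conveyance loss ratio, loss% = ((Q_head - Q_tail)/Q_head)*100.
loss = ((74.2 - 67.0)/74.2)*100 = 9.70 %
Therefore the conveyance loss percentage = 9.70 %.


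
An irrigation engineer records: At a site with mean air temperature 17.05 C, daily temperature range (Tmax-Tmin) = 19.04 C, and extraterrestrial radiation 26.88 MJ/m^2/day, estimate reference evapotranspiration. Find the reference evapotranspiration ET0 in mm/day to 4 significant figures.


Approach: apply the Hargreaves-Samani method, ET0 = 0.0023*(Tmean+17.8)*sqrt(Tmax-Tmin)*0.408*Ra.
ET0 = 0.0023*(17.05+17.8)*sqrt(19.04)*0.408*26.88 = 3.836 mm/day
Therefore the reference evapotranspiration ET0 = 3.836 mm/day.


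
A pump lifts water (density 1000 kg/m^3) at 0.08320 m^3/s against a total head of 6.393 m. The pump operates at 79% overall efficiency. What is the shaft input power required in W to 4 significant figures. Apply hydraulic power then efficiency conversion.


Approach: apply hydraulic power then efficiency conversion, P = rho*g*Q*H; P_in = P/eta.
Step 1 — hydraulic power (P = rho*g*Q*H):
  P = 1000 * 9.81 * 0.08320 * 6.393 = 5217.92 W
Step 2 — input power: P_in = P/eta = 5217.92 / 0.79 = 6605 W
Therefore the shaft input power required = 6605 W.


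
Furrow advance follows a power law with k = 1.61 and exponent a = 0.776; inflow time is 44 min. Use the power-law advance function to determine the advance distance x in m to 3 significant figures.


Approach: apply the power-law advance function, x = k*t^a.
x = 1.61 * 44^0.776 = 30.3 m
Therefore the advance distance x = 30.3 m.


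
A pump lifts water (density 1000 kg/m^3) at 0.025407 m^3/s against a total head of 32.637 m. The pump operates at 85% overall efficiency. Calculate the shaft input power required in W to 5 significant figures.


Approach: apply hydraulic power then efficiency conversion, P = rho*g*Q*H; P_in = P/eta.
Step 1 — hydraulic power (P = rho*g*Q*H):
  P = 1000 * 9.81 * 0.025407 * 32.637 = 8134.533 W
Step 2 — input power: P_in = P/eta = 8134.533 / 0.85 = 9570.0 W
Therefore the shaft input power required = 9570.0 W.


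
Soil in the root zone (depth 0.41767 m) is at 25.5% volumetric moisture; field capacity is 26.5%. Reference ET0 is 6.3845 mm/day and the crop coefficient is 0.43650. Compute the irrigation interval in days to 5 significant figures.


Approach: apply soil-water budget scheduling, SMD = (FC-theta)/100*depth*1000; ETc = ET0*Kc; interval = SMD/ETc.
Step 1 — soil moisture deficit:
  SMD = (26.5 - 25.5)/100 * 0.41767 * 1000 = 4.176700 mm
Step 2 — daily crop ET (ETc = ET0*Kc):
  ETc = 6.3845 * 0.43650 = 2.786834 mm/day
Step 3 — irrigation interval (SMD/ETc):
  interval = 4.176700 / 2.786834 = 1.4987 days
Therefore the irrigation interval = 1.4987 days.


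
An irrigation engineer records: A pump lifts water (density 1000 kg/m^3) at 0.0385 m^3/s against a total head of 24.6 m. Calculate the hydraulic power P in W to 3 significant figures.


Approach: apply the hydraulic power relation, P = rho*g*Q*H.
P = 1000 * 9.81 * 0.0385 * 24.6 = 9290 W
Therefore the hydraulic power P = 9290 W.


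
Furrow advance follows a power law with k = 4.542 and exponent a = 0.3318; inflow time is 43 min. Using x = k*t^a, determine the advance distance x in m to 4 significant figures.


x = 4.542 * 43^0.3318 = 15.82 m
Therefore the advance distance x = 15.82 m.


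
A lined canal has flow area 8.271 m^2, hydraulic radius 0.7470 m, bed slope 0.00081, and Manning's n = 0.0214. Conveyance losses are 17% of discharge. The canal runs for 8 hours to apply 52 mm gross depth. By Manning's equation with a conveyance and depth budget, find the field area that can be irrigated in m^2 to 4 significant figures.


Approach: apply Manning's equation with a conveyance and depth budget, Q = (1/n)*A*R^(2/3)*S^(1/2); Q_field = Q*(1-loss); Area = Q_field*t/(d/1000).
Step 1 — canal discharge (Manning's equation):
  Q = (1/0.0214) * 8.271 * 0.7470^(2/3) * 0.00081^(1/2) = 9.05595 m^3/s
Step 2 — delivered flow: Q_field = 9.05595*(1 - 17/100) = 7.51644 m^3/s
Step 3 — volume delivered: V = 7.51644 * 8*3600 = 216473 m^3
Step 4 — area served: A = V / (depth/1000) = 216473 / 0.052 = 4163000 m^2
Therefore the field area that can be irrigated = 4163000 m^2.


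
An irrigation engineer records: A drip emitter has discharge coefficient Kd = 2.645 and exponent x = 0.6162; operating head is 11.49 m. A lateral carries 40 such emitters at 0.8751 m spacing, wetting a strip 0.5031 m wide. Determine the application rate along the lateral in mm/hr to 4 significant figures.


Approach: apply the emitter equation with a lateral mass balance, q = Kd*h^x; Q = n*q; rate = Q/(n*spacing*width).
Step 1 — single emitter flow (q = Kd*h^x):
  q = 2.645 * 11.49^0.6162 = 11.9068 L/hr
Step 2 — total lateral flow: Q = 40 * 11.9068 = 476.272 L/hr
Step 3 — wetted area: A = 40 * 0.8751 * 0.5031 = 17.6105 m^2
Step 4 — application rate: Q/A = 476.272/17.6105 = 27.04 mm/hr
Therefore the application rate along the lateral = 27.04 mm/hr.


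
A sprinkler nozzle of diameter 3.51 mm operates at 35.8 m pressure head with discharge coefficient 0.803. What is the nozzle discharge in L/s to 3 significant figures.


Approach: apply the orifice equation, Q = Cd*A*sqrt(2*g*h), A = pi*(d/2)^2.
A = pi*(3.51e-3/2)^2 = 9.6762e-06 m^2
Q = 0.803 * 9.6762e-06 * sqrt(2*9.81*35.8) * 1000 = 0.206 L/s
Therefore the nozzle discharge = 0.206 L/s.


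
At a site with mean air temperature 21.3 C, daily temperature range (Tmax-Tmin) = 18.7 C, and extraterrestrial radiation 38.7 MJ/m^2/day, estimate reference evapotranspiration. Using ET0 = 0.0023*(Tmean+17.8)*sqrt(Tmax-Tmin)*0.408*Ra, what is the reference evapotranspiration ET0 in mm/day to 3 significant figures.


ET0 = 0.0023*(21.3+17.8)*sqrt(18.7)*0.408*38.7 = 6.14 mm/day
Therefore the reference evapotranspiration ET0 = 6.14 mm/day.


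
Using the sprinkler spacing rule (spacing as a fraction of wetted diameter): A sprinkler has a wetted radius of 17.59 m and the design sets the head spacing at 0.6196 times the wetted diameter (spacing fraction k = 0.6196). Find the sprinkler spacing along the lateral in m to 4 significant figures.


Approach: apply the sprinkler spacing rule (spacing as a fraction of wetted diameter), S = k*(2*R).
S = 0.6196 * (2 * 17.59) = 21.80 m
Therefore the sprinkler spacing along the lateral = 21.80 m.


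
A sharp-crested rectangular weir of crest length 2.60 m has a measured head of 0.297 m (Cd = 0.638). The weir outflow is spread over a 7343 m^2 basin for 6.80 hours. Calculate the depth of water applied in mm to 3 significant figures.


Approach: apply the rectangular weir equation with a volume-to-depth conversion, Q = (2/3)*Cd*L*sqrt(2g)*H^1.5; d = Q*t/A * 1000.
Step 1 — weir discharge:
  Q = (2/3)*0.638*2.60*sqrt(2*9.81)*0.297^1.5 = 0.79284 m^3/s
Step 2 — volume: V = 0.79284 * 6.80*3600 = 19409 m^3
Step 3 — depth: d = V/A * 1000 = 19409/7343 * 1000 = 2640 mm
Therefore the depth of water applied = 2640 mm.


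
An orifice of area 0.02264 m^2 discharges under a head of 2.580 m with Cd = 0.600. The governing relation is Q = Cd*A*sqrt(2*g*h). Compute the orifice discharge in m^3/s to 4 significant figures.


Q = 0.600 * 0.02264 * sqrt(2*9.81*2.580) = 0.09665 m^3/s
Therefore the orifice discharge = 0.09665 m^3/s.


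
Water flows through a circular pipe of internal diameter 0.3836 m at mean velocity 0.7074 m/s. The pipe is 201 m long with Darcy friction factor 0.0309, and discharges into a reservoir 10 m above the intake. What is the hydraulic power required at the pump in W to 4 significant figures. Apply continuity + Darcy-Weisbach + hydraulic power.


Approach: apply continuity + Darcy-Weisbach + hydraulic power, Q = A*v; hf = f*(L/D)*(v^2/(2g)); H = static + hf; P = rho*g*Q*H.
Step 1 — flow rate (continuity, Q = A*v):
  A = pi*(0.3836/2)^2 = 0.115571 m^2
  Q = 0.115571 * 0.7074 = 0.0817546 m^3/s
Step 2 — friction head loss (Darcy-Weisbach):
  hf = 0.0309 * (201/0.3836) * (0.7074^2 / (2*9.81))
  hf = 0.412959 m
Step 3 — total head: H = 10 + 0.412959 = 10.4130 m
Step 4 — hydraulic power (P = rho*g*Q*H):
  P = 1000 * 9.81 * 0.0817546 * 10.4130 = 8351 W
Therefore the hydraulic power required at the pump = 8351 W.


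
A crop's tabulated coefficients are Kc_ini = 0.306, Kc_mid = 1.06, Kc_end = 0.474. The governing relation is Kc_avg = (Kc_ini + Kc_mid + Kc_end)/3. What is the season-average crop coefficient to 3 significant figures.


Kc_avg = (0.306 + 1.06 + 0.474)/3 = 0.613
Therefore the season-average crop coefficient = 0.613.


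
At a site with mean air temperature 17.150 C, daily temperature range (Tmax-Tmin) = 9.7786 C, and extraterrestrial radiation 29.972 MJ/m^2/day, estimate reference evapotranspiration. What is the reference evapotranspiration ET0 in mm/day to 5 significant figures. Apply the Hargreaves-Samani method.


Approach: apply the Hargreaves-Samani method, ET0 = 0.0023*(Tmean+17.8)*sqrt(Tmax-Tmin)*0.408*Ra.
ET0 = 0.0023*(17.150+17.8)*sqrt(9.7786)*0.408*29.972 = 3.0739 mm/day
Therefore the reference evapotranspiration ET0 = 3.0739 mm/day.


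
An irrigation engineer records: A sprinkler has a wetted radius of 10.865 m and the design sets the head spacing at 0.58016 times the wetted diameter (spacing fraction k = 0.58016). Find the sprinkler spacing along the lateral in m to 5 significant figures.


Approach: apply the sprinkler spacing rule (spacing as a fraction of wetted diameter), S = k*(2*R).
S = 0.58016 * (2 * 10.865) = 12.607 m
Therefore the sprinkler spacing along the lateral = 12.607 m.


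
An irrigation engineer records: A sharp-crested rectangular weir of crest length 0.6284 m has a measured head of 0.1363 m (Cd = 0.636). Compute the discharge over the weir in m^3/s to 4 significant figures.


Approach: apply the rectangular weir equation, Q = (2/3)*Cd*L*sqrt(2g)*H^1.5.
Q = (2/3)*0.636*0.6284*sqrt(2*9.81)*0.1363^1.5 = 0.05939 m^3/s
Therefore the discharge over the weir = 0.05939 m^3/s.


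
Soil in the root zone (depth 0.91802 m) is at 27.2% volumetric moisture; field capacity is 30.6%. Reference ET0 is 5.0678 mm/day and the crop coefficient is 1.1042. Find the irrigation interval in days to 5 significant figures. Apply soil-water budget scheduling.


Approach: apply soil-water budget scheduling, SMD = (FC-theta)/100*depth*1000; ETc = ET0*Kc; interval = SMD/ETc.
Step 1 — soil moisture deficit:
  SMD = (30.6 - 27.2)/100 * 0.91802 * 1000 = 31.21268 mm
Step 2 — daily crop ET (ETc = ET0*Kc):
  ETc = 5.0678 * 1.1042 = 5.595865 mm/day
Step 3 — irrigation interval (SMD/ETc):
  interval = 31.21268 / 5.595865 = 5.5778 days
Therefore the irrigation interval = 5.5778 days.


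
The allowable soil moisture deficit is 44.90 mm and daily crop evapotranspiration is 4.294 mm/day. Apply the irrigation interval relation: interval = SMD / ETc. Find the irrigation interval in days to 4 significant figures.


interval = 44.90 / 4.294 = 10.46 days
Therefore the irrigation interval = 10.46 days.


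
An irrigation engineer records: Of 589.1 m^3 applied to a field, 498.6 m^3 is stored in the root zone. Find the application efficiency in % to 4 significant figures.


Approach: apply the application efficiency ratio, Ea = (stored/applied)*100.
Ea = (498.6/589.1)*100 = 84.64 %
Therefore the application efficiency = 84.64 %.


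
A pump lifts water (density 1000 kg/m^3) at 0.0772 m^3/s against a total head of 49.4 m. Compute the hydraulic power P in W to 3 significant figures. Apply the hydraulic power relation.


Approach: apply the hydraulic power relation, P = rho*g*Q*H.
P = 1000 * 9.81 * 0.0772 * 49.4 = 37400 W
Therefore the hydraulic power P = 37400 W.


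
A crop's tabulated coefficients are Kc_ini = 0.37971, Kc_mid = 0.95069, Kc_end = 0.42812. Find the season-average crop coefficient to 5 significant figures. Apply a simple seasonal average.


Approach: apply a simple seasonal average, Kc_avg = (Kc_ini + Kc_mid + Kc_end)/3.
Kc_avg = (0.37971 + 0.95069 + 0.42812)/3 = 0.58617
Therefore the season-average crop coefficient = 0.58617.


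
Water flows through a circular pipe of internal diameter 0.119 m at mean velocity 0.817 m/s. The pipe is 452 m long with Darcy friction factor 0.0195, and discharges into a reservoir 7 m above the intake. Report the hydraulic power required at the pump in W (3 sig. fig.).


Approach: apply continuity + Darcy-Weisbach + hydraulic power, Q = A*v; hf = f*(L/D)*(v^2/(2g)); H = static + hf; P = rho*g*Q*H.
Step 1 — flow rate (continuity, Q = A*v):
  A = pi*(0.119/2)^2 = 0.011122 m^2
  Q = 0.011122 * 0.817 = 0.0090867 m^3/s
Step 2 — friction head loss (Darcy-Weisbach):
  hf = 0.0195 * (452/0.119) * (0.817^2 / (2*9.81))
  hf = 2.5198 m
Step 3 — total head: H = 7 + 2.5198 = 9.5198 m
Step 4 — hydraulic power (P = rho*g*Q*H):
  P = 1000 * 9.81 * 0.0090867 * 9.5198 = 849 W
Therefore the hydraulic power required at the pump = 849 W.


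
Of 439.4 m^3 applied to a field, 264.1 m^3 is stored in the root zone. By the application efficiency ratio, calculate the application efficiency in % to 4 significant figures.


Approach: apply the application efficiency ratio, Ea = (stored/applied)*100.
Ea = (264.1/439.4)*100 = 60.10 %
Therefore the application efficiency = 60.10 %.


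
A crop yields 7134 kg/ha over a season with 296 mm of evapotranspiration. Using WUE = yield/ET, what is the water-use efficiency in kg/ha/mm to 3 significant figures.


WUE = 7134 / 296 = 24.1 kg/ha/mm
Therefore the water-use efficiency = 24.1 kg/ha/mm.


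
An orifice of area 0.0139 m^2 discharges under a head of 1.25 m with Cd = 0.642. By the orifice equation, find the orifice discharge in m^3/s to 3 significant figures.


Approach: apply the orifice equation, Q = Cd*A*sqrt(2*g*h).
Q = 0.642 * 0.0139 * sqrt(2*9.81*1.25) = 0.0442 m^3/s
Therefore the orifice discharge = 0.0442 m^3/s.


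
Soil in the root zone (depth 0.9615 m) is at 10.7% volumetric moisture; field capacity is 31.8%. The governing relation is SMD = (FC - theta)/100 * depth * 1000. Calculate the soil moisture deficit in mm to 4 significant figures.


SMD = (31.8 - 10.7)/100 * 0.9615 * 1000 = 202.9 mm
Therefore the soil moisture deficit = 202.9 mm.


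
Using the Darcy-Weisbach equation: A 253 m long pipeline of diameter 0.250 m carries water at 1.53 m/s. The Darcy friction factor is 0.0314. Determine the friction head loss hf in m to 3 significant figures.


Approach: apply the Darcy-Weisbach equation, hf = f*(L/D)*(v^2/(2g)).
hf = 0.0314 * (253/0.250) * (1.53^2 / (2*9.81))
hf = 3.79 m
Therefore the friction head loss hf = 3.79 m.


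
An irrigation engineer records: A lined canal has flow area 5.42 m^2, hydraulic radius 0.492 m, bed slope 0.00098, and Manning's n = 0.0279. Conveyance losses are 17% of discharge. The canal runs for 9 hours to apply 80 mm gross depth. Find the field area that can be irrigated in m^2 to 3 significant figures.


Approach: apply Manning's equation with a conveyance and depth budget, Q = (1/n)*A*R^(2/3)*S^(1/2); Q_field = Q*(1-loss); Area = Q_field*t/(d/1000).
Step 1 — canal discharge (Manning's equation):
  Q = (1/0.0279) * 5.42 * 0.492^(2/3) * 0.00098^(1/2) = 3.7901 m^3/s
Step 2 — delivered flow: Q_field = 3.7901*(1 - 17/100) = 3.1458 m^3/s
Step 3 — volume delivered: V = 3.1458 * 9*3600 = 101920 m^3
Step 4 — area served: A = V / (depth/1000) = 101920 / 0.08 = 1270000 m^2
Therefore the field area that can be irrigated = 1270000 m^2.


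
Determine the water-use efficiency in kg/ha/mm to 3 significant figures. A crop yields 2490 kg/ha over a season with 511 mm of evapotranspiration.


Approach: apply the water-use efficiency ratio, WUE = yield/ET.
WUE = 2490 / 511 = 4.87 kg/ha/mm
Therefore the water-use efficiency = 4.87 kg/ha/mm.


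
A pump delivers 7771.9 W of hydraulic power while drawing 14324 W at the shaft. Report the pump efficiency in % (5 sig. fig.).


Approach: apply the efficiency ratio, eta = (P_out/P_in)*100.
eta = (7771.9 / 14324) * 100 = 54.258 %
Therefore the pump efficiency = 54.258 %.


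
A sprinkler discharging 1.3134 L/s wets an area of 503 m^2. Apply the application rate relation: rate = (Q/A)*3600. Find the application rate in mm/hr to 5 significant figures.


rate = (1.3134 / 503) * 3600 = 9.4001 mm/hr
Therefore the application rate = 9.4001 mm/hr.


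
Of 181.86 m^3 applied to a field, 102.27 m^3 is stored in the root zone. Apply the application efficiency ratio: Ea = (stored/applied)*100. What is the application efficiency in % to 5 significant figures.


Ea = (102.27/181.86)*100 = 56.236 %
Therefore the application efficiency = 56.236 %.


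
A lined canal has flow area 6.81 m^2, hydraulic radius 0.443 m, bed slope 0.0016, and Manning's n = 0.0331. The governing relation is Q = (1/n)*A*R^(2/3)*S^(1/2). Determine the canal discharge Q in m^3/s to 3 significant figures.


Q = (1/0.0331) * 6.81 * 0.443^(2/3) * 0.0016^(1/2) = 4.78 m^3/s
Therefore the canal discharge Q = 4.78 m^3/s.


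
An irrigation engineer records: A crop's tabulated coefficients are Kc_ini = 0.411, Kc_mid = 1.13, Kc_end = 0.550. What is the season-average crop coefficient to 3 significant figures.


Approach: apply a simple seasonal average, Kc_avg = (Kc_ini + Kc_mid + Kc_end)/3.
Kc_avg = (0.411 + 1.13 + 0.550)/3 = 0.697
Therefore the season-average crop coefficient = 0.697.


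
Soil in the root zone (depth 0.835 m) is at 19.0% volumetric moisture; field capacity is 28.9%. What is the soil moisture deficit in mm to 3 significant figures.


Approach: apply the soil moisture deficit relation, SMD = (FC - theta)/100 * depth * 1000.
SMD = (28.9 - 19.0)/100 * 0.835 * 1000 = 82.7 mm
Therefore the soil moisture deficit = 82.7 mm.


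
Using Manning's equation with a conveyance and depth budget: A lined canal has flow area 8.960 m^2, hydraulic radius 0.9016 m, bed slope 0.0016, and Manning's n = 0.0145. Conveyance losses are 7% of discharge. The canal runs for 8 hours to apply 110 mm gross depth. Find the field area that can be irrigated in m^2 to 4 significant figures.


Approach: apply Manning's equation with a conveyance and depth budget, Q = (1/n)*A*R^(2/3)*S^(1/2); Q_field = Q*(1-loss); Area = Q_field*t/(d/1000).
Step 1 — canal discharge (Manning's equation):
  Q = (1/0.0145) * 8.960 * 0.9016^(2/3) * 0.0016^(1/2) = 23.0680 m^3/s
Step 2 — delivered flow: Q_field = 23.0680*(1 - 7/100) = 21.4532 m^3/s
Step 3 — volume delivered: V = 21.4532 * 8*3600 = 617852 m^3
Step 4 — area served: A = V / (depth/1000) = 617852 / 0.11 = 5617000 m^2
Therefore the field area that can be irrigated = 5617000 m^2.


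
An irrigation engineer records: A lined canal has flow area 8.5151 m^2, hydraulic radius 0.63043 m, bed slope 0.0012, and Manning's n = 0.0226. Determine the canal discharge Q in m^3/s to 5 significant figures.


Approach: apply Manning's equation, Q = (1/n)*A*R^(2/3)*S^(1/2).
Q = (1/0.0226) * 8.5151 * 0.63043^(2/3) * 0.0012^(1/2) = 9.5961 m^3/s
Therefore the canal discharge Q = 9.5961 m^3/s.


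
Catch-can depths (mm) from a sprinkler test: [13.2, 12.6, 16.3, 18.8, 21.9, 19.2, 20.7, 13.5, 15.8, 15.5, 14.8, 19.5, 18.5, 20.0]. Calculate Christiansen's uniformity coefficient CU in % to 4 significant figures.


Approach: apply Christiansen's uniformity coefficient, CU = (1 - mean_abs_deviation/mean)*100.
mean = 17.1643 mm
mean |d_i - mean| = 2.63571 mm
CU = (1 - 2.63571/17.1643)*100 = 84.64 %
Therefore Christiansen's uniformity coefficient CU = 84.64 %.


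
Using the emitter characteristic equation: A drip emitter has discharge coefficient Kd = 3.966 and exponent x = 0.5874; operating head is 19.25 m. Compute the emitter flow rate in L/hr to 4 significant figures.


Approach: apply the emitter characteristic equation, q = Kd * h^x.
q = 3.966 * 19.25^0.5874 = 22.53 L/hr
Therefore the emitter flow rate = 22.53 L/hr.


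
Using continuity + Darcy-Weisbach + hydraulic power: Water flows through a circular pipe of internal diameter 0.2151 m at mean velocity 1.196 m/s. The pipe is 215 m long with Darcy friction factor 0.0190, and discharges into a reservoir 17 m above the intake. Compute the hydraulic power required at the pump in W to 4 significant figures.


Approach: apply continuity + Darcy-Weisbach + hydraulic power, Q = A*v; hf = f*(L/D)*(v^2/(2g)); H = static + hf; P = rho*g*Q*H.
Step 1 — flow rate (continuity, Q = A*v):
  A = pi*(0.2151/2)^2 = 0.0363388 m^2
  Q = 0.0363388 * 1.196 = 0.0434612 m^3/s
Step 2 — friction head loss (Darcy-Weisbach):
  hf = 0.0190 * (215/0.2151) * (1.196^2 / (2*9.81))
  hf = 1.38457 m
Step 3 — total head: H = 17 + 1.38457 = 18.3846 m
Step 4 — hydraulic power (P = rho*g*Q*H):
  P = 1000 * 9.81 * 0.0434612 * 18.3846 = 7838 W
Therefore the hydraulic power required at the pump = 7838 W.


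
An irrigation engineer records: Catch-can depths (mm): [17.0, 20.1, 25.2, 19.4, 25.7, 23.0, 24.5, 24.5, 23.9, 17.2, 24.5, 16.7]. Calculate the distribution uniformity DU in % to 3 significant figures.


Approach: apply the low-quarter distribution uniformity, DU = (mean of lowest quarter of readings / overall mean)*100.
sorted lowest 3 of 12: [16.7, 17.0, 17.2] -> mean = 16.967 mm
overall mean = 21.808 mm
DU = (16.967/21.808)*100 = 77.8 %
Therefore the distribution uniformity DU = 77.8 %.


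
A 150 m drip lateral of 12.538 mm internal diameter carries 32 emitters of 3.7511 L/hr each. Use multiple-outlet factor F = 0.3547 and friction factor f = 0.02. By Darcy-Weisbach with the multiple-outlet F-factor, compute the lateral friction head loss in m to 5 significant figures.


Approach: apply Darcy-Weisbach with the multiple-outlet F-factor, Q = n*q/(3600*1000) m^3/s; v = Q/A; hf = F*f*(L/D)*(v^2/(2g)).
Q = 32*3.7511/(3600*1000) = 3.334311e-05 m^3/s
A = pi*(12.538e-3/2)^2 = 1.234657e-04 m^2, so v = Q/A = 0.2700597 m/s
hf = 0.3547*0.02*(150/0.012538)*(0.2700597^2/(2*9.81)) = 0.31548 m
Therefore the lateral friction head loss = 0.31548 m.


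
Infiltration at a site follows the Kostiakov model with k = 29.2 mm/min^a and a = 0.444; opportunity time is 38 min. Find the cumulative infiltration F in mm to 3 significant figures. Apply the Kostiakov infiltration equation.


Approach: apply the Kostiakov infiltration equation, F = k*t^a.
F = 29.2 * 38^0.444 = 147 mm
Therefore the cumulative infiltration F = 147 mm.


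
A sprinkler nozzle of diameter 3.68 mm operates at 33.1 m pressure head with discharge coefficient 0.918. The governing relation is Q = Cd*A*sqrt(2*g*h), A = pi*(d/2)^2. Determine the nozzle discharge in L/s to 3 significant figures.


A = pi*(3.68e-3/2)^2 = 1.0636e-05 m^2
Q = 0.918 * 1.0636e-05 * sqrt(2*9.81*33.1) * 1000 = 0.249 L/s
Therefore the nozzle discharge = 0.249 L/s.


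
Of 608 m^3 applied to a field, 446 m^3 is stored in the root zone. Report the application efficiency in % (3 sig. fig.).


Approach: apply the application efficiency ratio, Ea = (stored/applied)*100.
Ea = (446/608)*100 = 73.4 %
Therefore the application efficiency = 73.4 %.


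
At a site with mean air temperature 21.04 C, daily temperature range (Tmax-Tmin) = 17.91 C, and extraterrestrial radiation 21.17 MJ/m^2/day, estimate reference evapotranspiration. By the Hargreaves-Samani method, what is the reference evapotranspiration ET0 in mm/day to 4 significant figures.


Approach: apply the Hargreaves-Samani method, ET0 = 0.0023*(Tmean+17.8)*sqrt(Tmax-Tmin)*0.408*Ra.
ET0 = 0.0023*(21.04+17.8)*sqrt(17.91)*0.408*21.17 = 3.265 mm/day
Therefore the reference evapotranspiration ET0 = 3.265 mm/day.


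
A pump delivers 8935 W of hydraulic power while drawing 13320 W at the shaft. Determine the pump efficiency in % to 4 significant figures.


Approach: apply the efficiency ratio, eta = (P_out/P_in)*100.
eta = (8935 / 13320) * 100 = 67.08 %
Therefore the pump efficiency = 67.08 %.


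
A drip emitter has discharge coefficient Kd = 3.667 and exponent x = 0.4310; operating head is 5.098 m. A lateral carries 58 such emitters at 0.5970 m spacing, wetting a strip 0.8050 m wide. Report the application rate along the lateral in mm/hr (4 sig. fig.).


Approach: apply the emitter equation with a lateral mass balance, q = Kd*h^x; Q = n*q; rate = Q/(n*spacing*width).
Step 1 — single emitter flow (q = Kd*h^x):
  q = 3.667 * 5.098^0.4310 = 7.39946 L/hr
Step 2 — total lateral flow: Q = 58 * 7.39946 = 429.169 L/hr
Step 3 — wetted area: A = 58 * 0.5970 * 0.8050 = 27.8739 m^2
Step 4 — application rate: Q/A = 429.169/27.8739 = 15.40 mm/hr
Therefore the application rate along the lateral = 15.40 mm/hr.


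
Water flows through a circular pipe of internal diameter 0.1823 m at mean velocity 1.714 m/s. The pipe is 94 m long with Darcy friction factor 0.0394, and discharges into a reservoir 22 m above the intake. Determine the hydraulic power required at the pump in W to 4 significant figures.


Approach: apply continuity + Darcy-Weisbach + hydraulic power, Q = A*v; hf = f*(L/D)*(v^2/(2g)); H = static + hf; P = rho*g*Q*H.
Step 1 — flow rate (continuity, Q = A*v):
  A = pi*(0.1823/2)^2 = 0.0261014 m^2
  Q = 0.0261014 * 1.714 = 0.0447377 m^3/s
Step 2 — friction head loss (Darcy-Weisbach):
  hf = 0.0394 * (94/0.1823) * (1.714^2 / (2*9.81))
  hf = 3.04201 m
Step 3 — total head: H = 22 + 3.04201 = 25.0420 m
Step 4 — hydraulic power (P = rho*g*Q*H):
  P = 1000 * 9.81 * 0.0447377 * 25.0420 = 10990 W
Therefore the hydraulic power required at the pump = 10990 W.
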